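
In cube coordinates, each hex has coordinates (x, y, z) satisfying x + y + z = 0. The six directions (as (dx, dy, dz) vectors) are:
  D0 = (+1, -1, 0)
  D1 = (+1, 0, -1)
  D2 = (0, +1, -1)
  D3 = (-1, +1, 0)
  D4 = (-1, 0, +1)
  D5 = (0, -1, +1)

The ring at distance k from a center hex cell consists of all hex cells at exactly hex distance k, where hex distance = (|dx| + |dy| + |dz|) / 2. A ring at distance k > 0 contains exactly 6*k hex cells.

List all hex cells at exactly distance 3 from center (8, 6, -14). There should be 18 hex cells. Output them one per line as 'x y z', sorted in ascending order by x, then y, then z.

Walk ring at distance 3 from (8, 6, -14):
Start at center + D4*3 = (5, 6, -11)
  hex 0: (5, 6, -11)
  hex 1: (6, 5, -11)
  hex 2: (7, 4, -11)
  hex 3: (8, 3, -11)
  hex 4: (9, 3, -12)
  hex 5: (10, 3, -13)
  hex 6: (11, 3, -14)
  hex 7: (11, 4, -15)
  hex 8: (11, 5, -16)
  hex 9: (11, 6, -17)
  hex 10: (10, 7, -17)
  hex 11: (9, 8, -17)
  hex 12: (8, 9, -17)
  hex 13: (7, 9, -16)
  hex 14: (6, 9, -15)
  hex 15: (5, 9, -14)
  hex 16: (5, 8, -13)
  hex 17: (5, 7, -12)
Sorted: 18 hexes.

Answer: 5 6 -11
5 7 -12
5 8 -13
5 9 -14
6 5 -11
6 9 -15
7 4 -11
7 9 -16
8 3 -11
8 9 -17
9 3 -12
9 8 -17
10 3 -13
10 7 -17
11 3 -14
11 4 -15
11 5 -16
11 6 -17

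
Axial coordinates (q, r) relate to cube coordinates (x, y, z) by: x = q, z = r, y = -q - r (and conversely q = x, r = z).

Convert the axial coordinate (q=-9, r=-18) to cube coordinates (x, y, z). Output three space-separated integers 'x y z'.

Answer: -9 27 -18

Derivation:
x = q = -9
z = r = -18
y = -x - z = -(-9) - (-18) = 27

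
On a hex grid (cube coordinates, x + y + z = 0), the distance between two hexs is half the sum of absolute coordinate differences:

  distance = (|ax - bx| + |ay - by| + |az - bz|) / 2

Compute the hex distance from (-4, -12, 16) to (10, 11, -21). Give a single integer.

|ax - bx| = |-4 - 10| = 14
|ay - by| = |-12 - 11| = 23
|az - bz| = |16 - (-21)| = 37
distance = (14 + 23 + 37) / 2 = 74 / 2 = 37

Answer: 37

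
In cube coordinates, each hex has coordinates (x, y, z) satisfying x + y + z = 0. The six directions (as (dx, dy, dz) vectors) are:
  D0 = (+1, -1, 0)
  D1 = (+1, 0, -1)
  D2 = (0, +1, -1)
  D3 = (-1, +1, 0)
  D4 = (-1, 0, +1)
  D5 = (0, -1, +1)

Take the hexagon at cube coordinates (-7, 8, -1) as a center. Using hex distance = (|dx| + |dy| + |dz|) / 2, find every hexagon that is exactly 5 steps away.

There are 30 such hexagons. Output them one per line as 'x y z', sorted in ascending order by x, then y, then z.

Walk ring at distance 5 from (-7, 8, -1):
Start at center + D4*5 = (-12, 8, 4)
  hex 0: (-12, 8, 4)
  hex 1: (-11, 7, 4)
  hex 2: (-10, 6, 4)
  hex 3: (-9, 5, 4)
  hex 4: (-8, 4, 4)
  hex 5: (-7, 3, 4)
  hex 6: (-6, 3, 3)
  hex 7: (-5, 3, 2)
  hex 8: (-4, 3, 1)
  hex 9: (-3, 3, 0)
  hex 10: (-2, 3, -1)
  hex 11: (-2, 4, -2)
  hex 12: (-2, 5, -3)
  hex 13: (-2, 6, -4)
  hex 14: (-2, 7, -5)
  hex 15: (-2, 8, -6)
  hex 16: (-3, 9, -6)
  hex 17: (-4, 10, -6)
  hex 18: (-5, 11, -6)
  hex 19: (-6, 12, -6)
  hex 20: (-7, 13, -6)
  hex 21: (-8, 13, -5)
  hex 22: (-9, 13, -4)
  hex 23: (-10, 13, -3)
  hex 24: (-11, 13, -2)
  hex 25: (-12, 13, -1)
  hex 26: (-12, 12, 0)
  hex 27: (-12, 11, 1)
  hex 28: (-12, 10, 2)
  hex 29: (-12, 9, 3)
Sorted: 30 hexes.

Answer: -12 8 4
-12 9 3
-12 10 2
-12 11 1
-12 12 0
-12 13 -1
-11 7 4
-11 13 -2
-10 6 4
-10 13 -3
-9 5 4
-9 13 -4
-8 4 4
-8 13 -5
-7 3 4
-7 13 -6
-6 3 3
-6 12 -6
-5 3 2
-5 11 -6
-4 3 1
-4 10 -6
-3 3 0
-3 9 -6
-2 3 -1
-2 4 -2
-2 5 -3
-2 6 -4
-2 7 -5
-2 8 -6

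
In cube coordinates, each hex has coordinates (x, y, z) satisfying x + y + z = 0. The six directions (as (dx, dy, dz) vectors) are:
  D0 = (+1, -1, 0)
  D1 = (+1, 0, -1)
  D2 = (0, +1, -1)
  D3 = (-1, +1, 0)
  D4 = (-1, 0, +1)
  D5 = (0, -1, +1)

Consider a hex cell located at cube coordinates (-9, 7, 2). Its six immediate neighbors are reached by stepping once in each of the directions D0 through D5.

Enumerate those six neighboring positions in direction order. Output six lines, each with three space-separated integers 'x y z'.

Answer: -8 6 2
-8 7 1
-9 8 1
-10 8 2
-10 7 3
-9 6 3

Derivation:
Center: (-9, 7, 2). Add each direction:
  D0: (-9, 7, 2) + (1, -1, 0) = (-8, 6, 2)
  D1: (-9, 7, 2) + (1, 0, -1) = (-8, 7, 1)
  D2: (-9, 7, 2) + (0, 1, -1) = (-9, 8, 1)
  D3: (-9, 7, 2) + (-1, 1, 0) = (-10, 8, 2)
  D4: (-9, 7, 2) + (-1, 0, 1) = (-10, 7, 3)
  D5: (-9, 7, 2) + (0, -1, 1) = (-9, 6, 3)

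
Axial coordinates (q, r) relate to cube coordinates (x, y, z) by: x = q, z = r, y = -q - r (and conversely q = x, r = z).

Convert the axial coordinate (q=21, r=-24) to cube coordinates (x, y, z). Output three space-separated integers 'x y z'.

Answer: 21 3 -24

Derivation:
x = q = 21
z = r = -24
y = -x - z = -(21) - (-24) = 3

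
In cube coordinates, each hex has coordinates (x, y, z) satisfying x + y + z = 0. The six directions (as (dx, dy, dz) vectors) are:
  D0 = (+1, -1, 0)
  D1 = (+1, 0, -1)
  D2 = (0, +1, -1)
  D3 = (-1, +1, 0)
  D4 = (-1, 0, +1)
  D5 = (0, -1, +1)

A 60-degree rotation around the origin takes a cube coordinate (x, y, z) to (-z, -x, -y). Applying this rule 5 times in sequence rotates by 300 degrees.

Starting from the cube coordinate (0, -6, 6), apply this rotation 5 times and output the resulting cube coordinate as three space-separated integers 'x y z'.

Answer: 6 -6 0

Derivation:
Start: (0, -6, 6)
Step 1: (0, -6, 6) -> (-(6), -(0), -(-6)) = (-6, 0, 6)
Step 2: (-6, 0, 6) -> (-(6), -(-6), -(0)) = (-6, 6, 0)
Step 3: (-6, 6, 0) -> (-(0), -(-6), -(6)) = (0, 6, -6)
Step 4: (0, 6, -6) -> (-(-6), -(0), -(6)) = (6, 0, -6)
Step 5: (6, 0, -6) -> (-(-6), -(6), -(0)) = (6, -6, 0)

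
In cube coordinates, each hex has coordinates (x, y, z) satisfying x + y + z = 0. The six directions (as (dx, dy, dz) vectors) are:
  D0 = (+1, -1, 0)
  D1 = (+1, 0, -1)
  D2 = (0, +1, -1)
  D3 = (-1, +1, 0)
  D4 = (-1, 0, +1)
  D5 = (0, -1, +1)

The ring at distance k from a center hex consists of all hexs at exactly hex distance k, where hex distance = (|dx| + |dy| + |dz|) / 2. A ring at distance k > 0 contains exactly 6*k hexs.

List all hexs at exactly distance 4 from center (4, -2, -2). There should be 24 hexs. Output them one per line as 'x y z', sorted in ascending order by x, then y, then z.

Walk ring at distance 4 from (4, -2, -2):
Start at center + D4*4 = (0, -2, 2)
  hex 0: (0, -2, 2)
  hex 1: (1, -3, 2)
  hex 2: (2, -4, 2)
  hex 3: (3, -5, 2)
  hex 4: (4, -6, 2)
  hex 5: (5, -6, 1)
  hex 6: (6, -6, 0)
  hex 7: (7, -6, -1)
  hex 8: (8, -6, -2)
  hex 9: (8, -5, -3)
  hex 10: (8, -4, -4)
  hex 11: (8, -3, -5)
  hex 12: (8, -2, -6)
  hex 13: (7, -1, -6)
  hex 14: (6, 0, -6)
  hex 15: (5, 1, -6)
  hex 16: (4, 2, -6)
  hex 17: (3, 2, -5)
  hex 18: (2, 2, -4)
  hex 19: (1, 2, -3)
  hex 20: (0, 2, -2)
  hex 21: (0, 1, -1)
  hex 22: (0, 0, 0)
  hex 23: (0, -1, 1)
Sorted: 24 hexes.

Answer: 0 -2 2
0 -1 1
0 0 0
0 1 -1
0 2 -2
1 -3 2
1 2 -3
2 -4 2
2 2 -4
3 -5 2
3 2 -5
4 -6 2
4 2 -6
5 -6 1
5 1 -6
6 -6 0
6 0 -6
7 -6 -1
7 -1 -6
8 -6 -2
8 -5 -3
8 -4 -4
8 -3 -5
8 -2 -6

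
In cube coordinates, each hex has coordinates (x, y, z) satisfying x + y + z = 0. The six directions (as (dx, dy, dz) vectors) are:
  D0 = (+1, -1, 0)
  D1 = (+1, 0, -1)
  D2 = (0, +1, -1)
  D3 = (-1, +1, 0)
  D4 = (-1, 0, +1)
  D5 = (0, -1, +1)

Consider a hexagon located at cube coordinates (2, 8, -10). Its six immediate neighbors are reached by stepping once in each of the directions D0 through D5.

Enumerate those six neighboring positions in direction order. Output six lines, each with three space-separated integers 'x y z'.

Answer: 3 7 -10
3 8 -11
2 9 -11
1 9 -10
1 8 -9
2 7 -9

Derivation:
Center: (2, 8, -10). Add each direction:
  D0: (2, 8, -10) + (1, -1, 0) = (3, 7, -10)
  D1: (2, 8, -10) + (1, 0, -1) = (3, 8, -11)
  D2: (2, 8, -10) + (0, 1, -1) = (2, 9, -11)
  D3: (2, 8, -10) + (-1, 1, 0) = (1, 9, -10)
  D4: (2, 8, -10) + (-1, 0, 1) = (1, 8, -9)
  D5: (2, 8, -10) + (0, -1, 1) = (2, 7, -9)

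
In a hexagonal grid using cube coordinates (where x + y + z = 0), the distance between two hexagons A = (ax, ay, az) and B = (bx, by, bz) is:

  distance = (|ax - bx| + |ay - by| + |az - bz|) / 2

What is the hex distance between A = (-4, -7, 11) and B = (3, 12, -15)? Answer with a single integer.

Answer: 26

Derivation:
|ax - bx| = |-4 - 3| = 7
|ay - by| = |-7 - 12| = 19
|az - bz| = |11 - (-15)| = 26
distance = (7 + 19 + 26) / 2 = 52 / 2 = 26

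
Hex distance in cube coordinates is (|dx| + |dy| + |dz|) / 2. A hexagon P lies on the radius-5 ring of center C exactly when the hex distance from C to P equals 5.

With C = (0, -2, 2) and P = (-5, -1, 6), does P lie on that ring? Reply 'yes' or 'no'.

|px - cx| = |-5 - 0| = 5
|py - cy| = |-1 - (-2)| = 1
|pz - cz| = |6 - 2| = 4
distance = (5+1+4)/2 = 10/2 = 5
radius = 5; distance == radius -> yes

Answer: yes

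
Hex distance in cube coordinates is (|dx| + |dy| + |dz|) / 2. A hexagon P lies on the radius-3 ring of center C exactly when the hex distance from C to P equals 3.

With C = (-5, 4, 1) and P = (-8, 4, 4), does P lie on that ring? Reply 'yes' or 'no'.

|px - cx| = |-8 - (-5)| = 3
|py - cy| = |4 - 4| = 0
|pz - cz| = |4 - 1| = 3
distance = (3+0+3)/2 = 6/2 = 3
radius = 3; distance == radius -> yes

Answer: yes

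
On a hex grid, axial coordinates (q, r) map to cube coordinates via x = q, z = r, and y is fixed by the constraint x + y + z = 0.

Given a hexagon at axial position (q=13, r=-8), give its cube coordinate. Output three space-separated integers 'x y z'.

x = q = 13
z = r = -8
y = -x - z = -(13) - (-8) = -5

Answer: 13 -5 -8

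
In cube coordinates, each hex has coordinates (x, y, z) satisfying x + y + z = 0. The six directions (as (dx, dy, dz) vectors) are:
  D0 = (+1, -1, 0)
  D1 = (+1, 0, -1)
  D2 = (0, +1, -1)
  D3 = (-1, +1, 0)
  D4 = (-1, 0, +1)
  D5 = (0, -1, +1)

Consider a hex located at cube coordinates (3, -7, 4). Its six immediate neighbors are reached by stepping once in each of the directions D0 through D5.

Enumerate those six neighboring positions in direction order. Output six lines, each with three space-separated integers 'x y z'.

Answer: 4 -8 4
4 -7 3
3 -6 3
2 -6 4
2 -7 5
3 -8 5

Derivation:
Center: (3, -7, 4). Add each direction:
  D0: (3, -7, 4) + (1, -1, 0) = (4, -8, 4)
  D1: (3, -7, 4) + (1, 0, -1) = (4, -7, 3)
  D2: (3, -7, 4) + (0, 1, -1) = (3, -6, 3)
  D3: (3, -7, 4) + (-1, 1, 0) = (2, -6, 4)
  D4: (3, -7, 4) + (-1, 0, 1) = (2, -7, 5)
  D5: (3, -7, 4) + (0, -1, 1) = (3, -8, 5)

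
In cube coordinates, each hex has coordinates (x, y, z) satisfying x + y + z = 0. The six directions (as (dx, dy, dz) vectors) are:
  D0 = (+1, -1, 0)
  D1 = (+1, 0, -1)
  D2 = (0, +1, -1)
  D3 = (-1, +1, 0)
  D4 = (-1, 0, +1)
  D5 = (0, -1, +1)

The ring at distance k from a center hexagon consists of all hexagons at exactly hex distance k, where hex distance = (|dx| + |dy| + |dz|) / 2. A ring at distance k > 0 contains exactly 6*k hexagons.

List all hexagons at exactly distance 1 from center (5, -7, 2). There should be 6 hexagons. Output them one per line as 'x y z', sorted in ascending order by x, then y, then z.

Answer: 4 -7 3
4 -6 2
5 -8 3
5 -6 1
6 -8 2
6 -7 1

Derivation:
Walk ring at distance 1 from (5, -7, 2):
Start at center + D4*1 = (4, -7, 3)
  hex 0: (4, -7, 3)
  hex 1: (5, -8, 3)
  hex 2: (6, -8, 2)
  hex 3: (6, -7, 1)
  hex 4: (5, -6, 1)
  hex 5: (4, -6, 2)
Sorted: 6 hexes.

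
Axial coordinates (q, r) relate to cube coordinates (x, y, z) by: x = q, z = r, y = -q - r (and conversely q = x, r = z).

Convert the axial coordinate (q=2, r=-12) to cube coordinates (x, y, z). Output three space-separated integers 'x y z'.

Answer: 2 10 -12

Derivation:
x = q = 2
z = r = -12
y = -x - z = -(2) - (-12) = 10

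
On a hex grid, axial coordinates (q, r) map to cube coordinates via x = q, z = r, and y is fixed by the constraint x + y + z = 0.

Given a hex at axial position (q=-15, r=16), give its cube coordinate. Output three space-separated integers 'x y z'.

Answer: -15 -1 16

Derivation:
x = q = -15
z = r = 16
y = -x - z = -(-15) - (16) = -1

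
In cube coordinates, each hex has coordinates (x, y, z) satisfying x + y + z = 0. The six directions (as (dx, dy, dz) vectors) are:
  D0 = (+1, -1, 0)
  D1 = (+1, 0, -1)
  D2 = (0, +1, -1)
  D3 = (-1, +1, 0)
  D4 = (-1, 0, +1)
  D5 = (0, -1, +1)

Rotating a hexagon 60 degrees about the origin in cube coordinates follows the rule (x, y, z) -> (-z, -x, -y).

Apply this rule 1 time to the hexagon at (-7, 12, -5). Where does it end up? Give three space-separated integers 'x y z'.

Start: (-7, 12, -5)
Step 1: (-7, 12, -5) -> (-(-5), -(-7), -(12)) = (5, 7, -12)

Answer: 5 7 -12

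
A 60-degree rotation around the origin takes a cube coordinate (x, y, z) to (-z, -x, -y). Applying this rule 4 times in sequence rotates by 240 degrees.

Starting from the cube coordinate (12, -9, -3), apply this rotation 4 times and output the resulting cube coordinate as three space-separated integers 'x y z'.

Start: (12, -9, -3)
Step 1: (12, -9, -3) -> (-(-3), -(12), -(-9)) = (3, -12, 9)
Step 2: (3, -12, 9) -> (-(9), -(3), -(-12)) = (-9, -3, 12)
Step 3: (-9, -3, 12) -> (-(12), -(-9), -(-3)) = (-12, 9, 3)
Step 4: (-12, 9, 3) -> (-(3), -(-12), -(9)) = (-3, 12, -9)

Answer: -3 12 -9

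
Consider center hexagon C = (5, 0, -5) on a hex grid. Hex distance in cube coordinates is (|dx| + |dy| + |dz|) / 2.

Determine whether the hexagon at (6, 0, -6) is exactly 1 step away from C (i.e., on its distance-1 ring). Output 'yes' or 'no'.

|px - cx| = |6 - 5| = 1
|py - cy| = |0 - 0| = 0
|pz - cz| = |-6 - (-5)| = 1
distance = (1+0+1)/2 = 2/2 = 1
radius = 1; distance == radius -> yes

Answer: yes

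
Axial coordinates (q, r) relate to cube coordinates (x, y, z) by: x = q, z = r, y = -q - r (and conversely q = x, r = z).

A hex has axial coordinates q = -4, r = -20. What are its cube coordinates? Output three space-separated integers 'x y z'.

x = q = -4
z = r = -20
y = -x - z = -(-4) - (-20) = 24

Answer: -4 24 -20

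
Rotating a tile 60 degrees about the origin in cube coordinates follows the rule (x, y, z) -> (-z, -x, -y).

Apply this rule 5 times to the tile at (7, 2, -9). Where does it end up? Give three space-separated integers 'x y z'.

Answer: -2 9 -7

Derivation:
Start: (7, 2, -9)
Step 1: (7, 2, -9) -> (-(-9), -(7), -(2)) = (9, -7, -2)
Step 2: (9, -7, -2) -> (-(-2), -(9), -(-7)) = (2, -9, 7)
Step 3: (2, -9, 7) -> (-(7), -(2), -(-9)) = (-7, -2, 9)
Step 4: (-7, -2, 9) -> (-(9), -(-7), -(-2)) = (-9, 7, 2)
Step 5: (-9, 7, 2) -> (-(2), -(-9), -(7)) = (-2, 9, -7)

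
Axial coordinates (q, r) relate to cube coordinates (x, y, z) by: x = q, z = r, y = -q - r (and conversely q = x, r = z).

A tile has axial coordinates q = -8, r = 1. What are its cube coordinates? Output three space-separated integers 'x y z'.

x = q = -8
z = r = 1
y = -x - z = -(-8) - (1) = 7

Answer: -8 7 1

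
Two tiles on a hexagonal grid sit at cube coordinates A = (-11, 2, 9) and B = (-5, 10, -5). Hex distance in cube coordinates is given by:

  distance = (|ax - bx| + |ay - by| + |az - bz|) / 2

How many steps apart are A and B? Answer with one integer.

Answer: 14

Derivation:
|ax - bx| = |-11 - (-5)| = 6
|ay - by| = |2 - 10| = 8
|az - bz| = |9 - (-5)| = 14
distance = (6 + 8 + 14) / 2 = 28 / 2 = 14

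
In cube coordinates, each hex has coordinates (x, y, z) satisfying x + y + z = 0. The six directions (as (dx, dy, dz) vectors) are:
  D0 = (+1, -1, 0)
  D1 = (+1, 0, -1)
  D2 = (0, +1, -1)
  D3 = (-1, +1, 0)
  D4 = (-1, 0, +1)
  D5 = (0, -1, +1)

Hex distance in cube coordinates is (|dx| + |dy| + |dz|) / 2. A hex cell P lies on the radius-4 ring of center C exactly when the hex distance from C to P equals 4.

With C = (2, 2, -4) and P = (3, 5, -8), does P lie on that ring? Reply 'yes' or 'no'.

Answer: yes

Derivation:
|px - cx| = |3 - 2| = 1
|py - cy| = |5 - 2| = 3
|pz - cz| = |-8 - (-4)| = 4
distance = (1+3+4)/2 = 8/2 = 4
radius = 4; distance == radius -> yes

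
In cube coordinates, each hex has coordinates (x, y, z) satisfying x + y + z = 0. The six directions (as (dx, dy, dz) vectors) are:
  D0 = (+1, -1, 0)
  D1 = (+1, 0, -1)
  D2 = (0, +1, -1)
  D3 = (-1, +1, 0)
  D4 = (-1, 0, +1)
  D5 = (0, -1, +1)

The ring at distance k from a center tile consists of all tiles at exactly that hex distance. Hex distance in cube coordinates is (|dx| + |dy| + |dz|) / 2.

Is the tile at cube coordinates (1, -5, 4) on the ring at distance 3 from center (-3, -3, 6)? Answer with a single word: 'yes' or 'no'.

|px - cx| = |1 - (-3)| = 4
|py - cy| = |-5 - (-3)| = 2
|pz - cz| = |4 - 6| = 2
distance = (4+2+2)/2 = 8/2 = 4
radius = 3; distance != radius -> no

Answer: no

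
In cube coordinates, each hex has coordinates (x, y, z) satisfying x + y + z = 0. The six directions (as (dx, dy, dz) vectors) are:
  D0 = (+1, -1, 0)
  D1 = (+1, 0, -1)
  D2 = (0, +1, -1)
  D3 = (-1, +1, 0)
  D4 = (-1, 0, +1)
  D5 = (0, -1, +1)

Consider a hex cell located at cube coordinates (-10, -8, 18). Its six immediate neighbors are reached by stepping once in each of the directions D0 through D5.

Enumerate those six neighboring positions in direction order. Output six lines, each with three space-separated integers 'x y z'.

Answer: -9 -9 18
-9 -8 17
-10 -7 17
-11 -7 18
-11 -8 19
-10 -9 19

Derivation:
Center: (-10, -8, 18). Add each direction:
  D0: (-10, -8, 18) + (1, -1, 0) = (-9, -9, 18)
  D1: (-10, -8, 18) + (1, 0, -1) = (-9, -8, 17)
  D2: (-10, -8, 18) + (0, 1, -1) = (-10, -7, 17)
  D3: (-10, -8, 18) + (-1, 1, 0) = (-11, -7, 18)
  D4: (-10, -8, 18) + (-1, 0, 1) = (-11, -8, 19)
  D5: (-10, -8, 18) + (0, -1, 1) = (-10, -9, 19)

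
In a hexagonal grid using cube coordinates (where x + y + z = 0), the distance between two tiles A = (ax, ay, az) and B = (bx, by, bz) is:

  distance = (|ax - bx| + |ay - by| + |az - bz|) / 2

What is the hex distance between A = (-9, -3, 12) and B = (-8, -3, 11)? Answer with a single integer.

|ax - bx| = |-9 - (-8)| = 1
|ay - by| = |-3 - (-3)| = 0
|az - bz| = |12 - 11| = 1
distance = (1 + 0 + 1) / 2 = 2 / 2 = 1

Answer: 1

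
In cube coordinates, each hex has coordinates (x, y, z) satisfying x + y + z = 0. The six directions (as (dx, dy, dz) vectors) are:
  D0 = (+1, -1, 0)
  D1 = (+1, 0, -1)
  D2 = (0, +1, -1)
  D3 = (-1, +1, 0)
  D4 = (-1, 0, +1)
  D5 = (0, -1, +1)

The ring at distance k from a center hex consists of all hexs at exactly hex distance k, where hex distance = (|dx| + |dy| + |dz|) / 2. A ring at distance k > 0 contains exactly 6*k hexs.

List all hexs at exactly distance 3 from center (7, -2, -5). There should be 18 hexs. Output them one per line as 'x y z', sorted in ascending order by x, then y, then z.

Walk ring at distance 3 from (7, -2, -5):
Start at center + D4*3 = (4, -2, -2)
  hex 0: (4, -2, -2)
  hex 1: (5, -3, -2)
  hex 2: (6, -4, -2)
  hex 3: (7, -5, -2)
  hex 4: (8, -5, -3)
  hex 5: (9, -5, -4)
  hex 6: (10, -5, -5)
  hex 7: (10, -4, -6)
  hex 8: (10, -3, -7)
  hex 9: (10, -2, -8)
  hex 10: (9, -1, -8)
  hex 11: (8, 0, -8)
  hex 12: (7, 1, -8)
  hex 13: (6, 1, -7)
  hex 14: (5, 1, -6)
  hex 15: (4, 1, -5)
  hex 16: (4, 0, -4)
  hex 17: (4, -1, -3)
Sorted: 18 hexes.

Answer: 4 -2 -2
4 -1 -3
4 0 -4
4 1 -5
5 -3 -2
5 1 -6
6 -4 -2
6 1 -7
7 -5 -2
7 1 -8
8 -5 -3
8 0 -8
9 -5 -4
9 -1 -8
10 -5 -5
10 -4 -6
10 -3 -7
10 -2 -8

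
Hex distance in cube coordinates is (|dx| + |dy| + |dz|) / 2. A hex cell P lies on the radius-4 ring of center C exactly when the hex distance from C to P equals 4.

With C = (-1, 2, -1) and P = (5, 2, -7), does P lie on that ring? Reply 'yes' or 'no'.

|px - cx| = |5 - (-1)| = 6
|py - cy| = |2 - 2| = 0
|pz - cz| = |-7 - (-1)| = 6
distance = (6+0+6)/2 = 12/2 = 6
radius = 4; distance != radius -> no

Answer: no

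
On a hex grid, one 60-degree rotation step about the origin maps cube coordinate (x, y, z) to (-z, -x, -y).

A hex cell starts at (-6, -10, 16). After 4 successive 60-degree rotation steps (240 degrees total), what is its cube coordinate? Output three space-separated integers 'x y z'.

Answer: 16 -6 -10

Derivation:
Start: (-6, -10, 16)
Step 1: (-6, -10, 16) -> (-(16), -(-6), -(-10)) = (-16, 6, 10)
Step 2: (-16, 6, 10) -> (-(10), -(-16), -(6)) = (-10, 16, -6)
Step 3: (-10, 16, -6) -> (-(-6), -(-10), -(16)) = (6, 10, -16)
Step 4: (6, 10, -16) -> (-(-16), -(6), -(10)) = (16, -6, -10)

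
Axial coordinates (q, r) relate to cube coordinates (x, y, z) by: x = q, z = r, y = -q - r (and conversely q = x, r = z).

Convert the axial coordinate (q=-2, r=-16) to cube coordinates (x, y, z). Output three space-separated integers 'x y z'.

x = q = -2
z = r = -16
y = -x - z = -(-2) - (-16) = 18

Answer: -2 18 -16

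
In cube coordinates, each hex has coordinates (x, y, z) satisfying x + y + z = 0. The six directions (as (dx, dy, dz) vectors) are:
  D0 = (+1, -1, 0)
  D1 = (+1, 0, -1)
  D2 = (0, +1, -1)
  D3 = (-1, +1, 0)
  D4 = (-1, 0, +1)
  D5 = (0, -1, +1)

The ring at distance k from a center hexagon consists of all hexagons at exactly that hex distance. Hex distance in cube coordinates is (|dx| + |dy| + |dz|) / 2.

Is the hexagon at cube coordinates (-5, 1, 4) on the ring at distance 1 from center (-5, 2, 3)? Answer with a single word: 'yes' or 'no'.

|px - cx| = |-5 - (-5)| = 0
|py - cy| = |1 - 2| = 1
|pz - cz| = |4 - 3| = 1
distance = (0+1+1)/2 = 2/2 = 1
radius = 1; distance == radius -> yes

Answer: yes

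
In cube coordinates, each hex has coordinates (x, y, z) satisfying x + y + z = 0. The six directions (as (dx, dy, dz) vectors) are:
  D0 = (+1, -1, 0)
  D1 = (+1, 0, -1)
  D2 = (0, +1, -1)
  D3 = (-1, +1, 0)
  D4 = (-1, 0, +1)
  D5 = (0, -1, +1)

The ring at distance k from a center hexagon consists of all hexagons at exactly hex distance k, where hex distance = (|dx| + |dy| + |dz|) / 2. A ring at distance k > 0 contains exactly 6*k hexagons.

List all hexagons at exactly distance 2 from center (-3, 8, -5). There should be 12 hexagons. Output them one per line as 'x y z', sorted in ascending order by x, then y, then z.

Answer: -5 8 -3
-5 9 -4
-5 10 -5
-4 7 -3
-4 10 -6
-3 6 -3
-3 10 -7
-2 6 -4
-2 9 -7
-1 6 -5
-1 7 -6
-1 8 -7

Derivation:
Walk ring at distance 2 from (-3, 8, -5):
Start at center + D4*2 = (-5, 8, -3)
  hex 0: (-5, 8, -3)
  hex 1: (-4, 7, -3)
  hex 2: (-3, 6, -3)
  hex 3: (-2, 6, -4)
  hex 4: (-1, 6, -5)
  hex 5: (-1, 7, -6)
  hex 6: (-1, 8, -7)
  hex 7: (-2, 9, -7)
  hex 8: (-3, 10, -7)
  hex 9: (-4, 10, -6)
  hex 10: (-5, 10, -5)
  hex 11: (-5, 9, -4)
Sorted: 12 hexes.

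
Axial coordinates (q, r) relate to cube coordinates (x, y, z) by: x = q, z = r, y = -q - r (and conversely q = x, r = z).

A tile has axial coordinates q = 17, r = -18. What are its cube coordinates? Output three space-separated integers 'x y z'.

x = q = 17
z = r = -18
y = -x - z = -(17) - (-18) = 1

Answer: 17 1 -18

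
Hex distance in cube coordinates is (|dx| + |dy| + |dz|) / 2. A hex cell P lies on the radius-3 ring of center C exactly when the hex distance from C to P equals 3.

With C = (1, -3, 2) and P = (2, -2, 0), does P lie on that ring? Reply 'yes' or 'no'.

Answer: no

Derivation:
|px - cx| = |2 - 1| = 1
|py - cy| = |-2 - (-3)| = 1
|pz - cz| = |0 - 2| = 2
distance = (1+1+2)/2 = 4/2 = 2
radius = 3; distance != radius -> no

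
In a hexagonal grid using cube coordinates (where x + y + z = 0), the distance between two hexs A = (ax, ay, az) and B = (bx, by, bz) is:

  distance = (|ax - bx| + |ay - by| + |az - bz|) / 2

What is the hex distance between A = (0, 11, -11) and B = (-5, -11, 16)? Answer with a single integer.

Answer: 27

Derivation:
|ax - bx| = |0 - (-5)| = 5
|ay - by| = |11 - (-11)| = 22
|az - bz| = |-11 - 16| = 27
distance = (5 + 22 + 27) / 2 = 54 / 2 = 27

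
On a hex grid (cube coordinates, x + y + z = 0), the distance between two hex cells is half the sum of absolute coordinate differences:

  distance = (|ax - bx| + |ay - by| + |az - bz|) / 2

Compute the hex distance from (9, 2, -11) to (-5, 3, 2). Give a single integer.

Answer: 14

Derivation:
|ax - bx| = |9 - (-5)| = 14
|ay - by| = |2 - 3| = 1
|az - bz| = |-11 - 2| = 13
distance = (14 + 1 + 13) / 2 = 28 / 2 = 14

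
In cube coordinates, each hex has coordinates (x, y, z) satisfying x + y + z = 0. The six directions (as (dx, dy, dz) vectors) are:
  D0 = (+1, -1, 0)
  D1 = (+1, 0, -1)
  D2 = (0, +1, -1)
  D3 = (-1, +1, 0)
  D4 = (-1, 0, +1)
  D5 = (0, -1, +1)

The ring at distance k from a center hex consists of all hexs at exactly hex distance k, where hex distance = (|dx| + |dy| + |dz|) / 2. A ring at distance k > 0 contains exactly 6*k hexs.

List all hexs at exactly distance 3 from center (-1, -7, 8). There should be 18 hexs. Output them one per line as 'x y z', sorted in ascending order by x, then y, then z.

Walk ring at distance 3 from (-1, -7, 8):
Start at center + D4*3 = (-4, -7, 11)
  hex 0: (-4, -7, 11)
  hex 1: (-3, -8, 11)
  hex 2: (-2, -9, 11)
  hex 3: (-1, -10, 11)
  hex 4: (0, -10, 10)
  hex 5: (1, -10, 9)
  hex 6: (2, -10, 8)
  hex 7: (2, -9, 7)
  hex 8: (2, -8, 6)
  hex 9: (2, -7, 5)
  hex 10: (1, -6, 5)
  hex 11: (0, -5, 5)
  hex 12: (-1, -4, 5)
  hex 13: (-2, -4, 6)
  hex 14: (-3, -4, 7)
  hex 15: (-4, -4, 8)
  hex 16: (-4, -5, 9)
  hex 17: (-4, -6, 10)
Sorted: 18 hexes.

Answer: -4 -7 11
-4 -6 10
-4 -5 9
-4 -4 8
-3 -8 11
-3 -4 7
-2 -9 11
-2 -4 6
-1 -10 11
-1 -4 5
0 -10 10
0 -5 5
1 -10 9
1 -6 5
2 -10 8
2 -9 7
2 -8 6
2 -7 5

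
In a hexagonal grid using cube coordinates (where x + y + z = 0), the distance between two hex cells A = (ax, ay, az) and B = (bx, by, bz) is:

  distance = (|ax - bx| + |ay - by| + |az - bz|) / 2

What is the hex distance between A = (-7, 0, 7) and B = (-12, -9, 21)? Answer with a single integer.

|ax - bx| = |-7 - (-12)| = 5
|ay - by| = |0 - (-9)| = 9
|az - bz| = |7 - 21| = 14
distance = (5 + 9 + 14) / 2 = 28 / 2 = 14

Answer: 14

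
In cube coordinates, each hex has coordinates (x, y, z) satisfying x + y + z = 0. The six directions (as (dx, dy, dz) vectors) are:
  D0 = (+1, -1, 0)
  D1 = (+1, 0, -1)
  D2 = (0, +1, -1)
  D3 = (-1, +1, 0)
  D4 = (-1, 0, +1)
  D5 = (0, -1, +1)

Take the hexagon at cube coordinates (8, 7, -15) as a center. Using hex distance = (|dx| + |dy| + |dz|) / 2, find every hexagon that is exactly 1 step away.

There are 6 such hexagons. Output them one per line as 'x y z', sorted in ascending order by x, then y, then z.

Answer: 7 7 -14
7 8 -15
8 6 -14
8 8 -16
9 6 -15
9 7 -16

Derivation:
Walk ring at distance 1 from (8, 7, -15):
Start at center + D4*1 = (7, 7, -14)
  hex 0: (7, 7, -14)
  hex 1: (8, 6, -14)
  hex 2: (9, 6, -15)
  hex 3: (9, 7, -16)
  hex 4: (8, 8, -16)
  hex 5: (7, 8, -15)
Sorted: 6 hexes.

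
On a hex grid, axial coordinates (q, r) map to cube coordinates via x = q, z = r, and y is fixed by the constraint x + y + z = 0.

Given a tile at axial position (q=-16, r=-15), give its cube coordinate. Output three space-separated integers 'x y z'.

x = q = -16
z = r = -15
y = -x - z = -(-16) - (-15) = 31

Answer: -16 31 -15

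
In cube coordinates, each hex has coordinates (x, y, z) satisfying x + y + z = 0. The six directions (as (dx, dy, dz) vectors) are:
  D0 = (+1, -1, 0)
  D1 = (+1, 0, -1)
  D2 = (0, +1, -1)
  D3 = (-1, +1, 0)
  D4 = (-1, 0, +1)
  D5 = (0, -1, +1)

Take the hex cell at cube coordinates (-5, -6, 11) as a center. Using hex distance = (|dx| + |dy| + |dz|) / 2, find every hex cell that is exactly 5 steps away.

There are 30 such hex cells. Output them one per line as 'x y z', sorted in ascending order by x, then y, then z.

Walk ring at distance 5 from (-5, -6, 11):
Start at center + D4*5 = (-10, -6, 16)
  hex 0: (-10, -6, 16)
  hex 1: (-9, -7, 16)
  hex 2: (-8, -8, 16)
  hex 3: (-7, -9, 16)
  hex 4: (-6, -10, 16)
  hex 5: (-5, -11, 16)
  hex 6: (-4, -11, 15)
  hex 7: (-3, -11, 14)
  hex 8: (-2, -11, 13)
  hex 9: (-1, -11, 12)
  hex 10: (0, -11, 11)
  hex 11: (0, -10, 10)
  hex 12: (0, -9, 9)
  hex 13: (0, -8, 8)
  hex 14: (0, -7, 7)
  hex 15: (0, -6, 6)
  hex 16: (-1, -5, 6)
  hex 17: (-2, -4, 6)
  hex 18: (-3, -3, 6)
  hex 19: (-4, -2, 6)
  hex 20: (-5, -1, 6)
  hex 21: (-6, -1, 7)
  hex 22: (-7, -1, 8)
  hex 23: (-8, -1, 9)
  hex 24: (-9, -1, 10)
  hex 25: (-10, -1, 11)
  hex 26: (-10, -2, 12)
  hex 27: (-10, -3, 13)
  hex 28: (-10, -4, 14)
  hex 29: (-10, -5, 15)
Sorted: 30 hexes.

Answer: -10 -6 16
-10 -5 15
-10 -4 14
-10 -3 13
-10 -2 12
-10 -1 11
-9 -7 16
-9 -1 10
-8 -8 16
-8 -1 9
-7 -9 16
-7 -1 8
-6 -10 16
-6 -1 7
-5 -11 16
-5 -1 6
-4 -11 15
-4 -2 6
-3 -11 14
-3 -3 6
-2 -11 13
-2 -4 6
-1 -11 12
-1 -5 6
0 -11 11
0 -10 10
0 -9 9
0 -8 8
0 -7 7
0 -6 6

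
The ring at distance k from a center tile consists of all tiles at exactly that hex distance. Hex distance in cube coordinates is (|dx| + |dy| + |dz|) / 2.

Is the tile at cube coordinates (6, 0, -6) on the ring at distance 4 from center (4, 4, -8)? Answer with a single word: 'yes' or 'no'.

Answer: yes

Derivation:
|px - cx| = |6 - 4| = 2
|py - cy| = |0 - 4| = 4
|pz - cz| = |-6 - (-8)| = 2
distance = (2+4+2)/2 = 8/2 = 4
radius = 4; distance == radius -> yes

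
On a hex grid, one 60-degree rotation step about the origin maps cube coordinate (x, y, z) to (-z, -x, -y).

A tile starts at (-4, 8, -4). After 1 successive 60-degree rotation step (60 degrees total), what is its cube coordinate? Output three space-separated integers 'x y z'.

Start: (-4, 8, -4)
Step 1: (-4, 8, -4) -> (-(-4), -(-4), -(8)) = (4, 4, -8)

Answer: 4 4 -8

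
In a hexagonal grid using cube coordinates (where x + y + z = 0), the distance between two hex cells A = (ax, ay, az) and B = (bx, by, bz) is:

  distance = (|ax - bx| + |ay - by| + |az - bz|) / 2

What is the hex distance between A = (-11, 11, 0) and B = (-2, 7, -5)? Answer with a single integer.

|ax - bx| = |-11 - (-2)| = 9
|ay - by| = |11 - 7| = 4
|az - bz| = |0 - (-5)| = 5
distance = (9 + 4 + 5) / 2 = 18 / 2 = 9

Answer: 9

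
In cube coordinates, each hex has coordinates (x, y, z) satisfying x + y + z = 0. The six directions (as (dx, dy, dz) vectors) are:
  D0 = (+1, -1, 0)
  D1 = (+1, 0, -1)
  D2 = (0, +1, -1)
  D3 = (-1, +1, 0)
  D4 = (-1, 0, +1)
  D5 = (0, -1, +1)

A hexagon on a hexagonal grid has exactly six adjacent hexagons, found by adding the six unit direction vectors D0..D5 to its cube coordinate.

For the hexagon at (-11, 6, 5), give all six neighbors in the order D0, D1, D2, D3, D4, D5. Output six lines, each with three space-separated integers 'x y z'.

Center: (-11, 6, 5). Add each direction:
  D0: (-11, 6, 5) + (1, -1, 0) = (-10, 5, 5)
  D1: (-11, 6, 5) + (1, 0, -1) = (-10, 6, 4)
  D2: (-11, 6, 5) + (0, 1, -1) = (-11, 7, 4)
  D3: (-11, 6, 5) + (-1, 1, 0) = (-12, 7, 5)
  D4: (-11, 6, 5) + (-1, 0, 1) = (-12, 6, 6)
  D5: (-11, 6, 5) + (0, -1, 1) = (-11, 5, 6)

Answer: -10 5 5
-10 6 4
-11 7 4
-12 7 5
-12 6 6
-11 5 6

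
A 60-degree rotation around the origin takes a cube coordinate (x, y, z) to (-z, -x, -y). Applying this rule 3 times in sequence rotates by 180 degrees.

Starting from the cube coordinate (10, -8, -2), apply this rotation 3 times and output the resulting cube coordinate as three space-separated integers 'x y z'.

Answer: -10 8 2

Derivation:
Start: (10, -8, -2)
Step 1: (10, -8, -2) -> (-(-2), -(10), -(-8)) = (2, -10, 8)
Step 2: (2, -10, 8) -> (-(8), -(2), -(-10)) = (-8, -2, 10)
Step 3: (-8, -2, 10) -> (-(10), -(-8), -(-2)) = (-10, 8, 2)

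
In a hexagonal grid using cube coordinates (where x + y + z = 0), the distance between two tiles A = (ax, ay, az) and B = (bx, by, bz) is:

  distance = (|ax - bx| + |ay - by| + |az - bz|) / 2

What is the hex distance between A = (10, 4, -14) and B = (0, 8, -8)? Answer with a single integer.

Answer: 10

Derivation:
|ax - bx| = |10 - 0| = 10
|ay - by| = |4 - 8| = 4
|az - bz| = |-14 - (-8)| = 6
distance = (10 + 4 + 6) / 2 = 20 / 2 = 10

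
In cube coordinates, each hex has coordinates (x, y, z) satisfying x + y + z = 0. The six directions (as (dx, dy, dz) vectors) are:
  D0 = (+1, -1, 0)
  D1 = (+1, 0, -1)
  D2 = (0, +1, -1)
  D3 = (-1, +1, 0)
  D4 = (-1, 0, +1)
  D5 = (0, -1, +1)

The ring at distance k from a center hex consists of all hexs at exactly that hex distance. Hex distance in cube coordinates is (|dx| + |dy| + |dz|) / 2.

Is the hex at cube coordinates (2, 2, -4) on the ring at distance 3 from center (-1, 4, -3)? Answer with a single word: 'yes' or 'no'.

|px - cx| = |2 - (-1)| = 3
|py - cy| = |2 - 4| = 2
|pz - cz| = |-4 - (-3)| = 1
distance = (3+2+1)/2 = 6/2 = 3
radius = 3; distance == radius -> yes

Answer: yes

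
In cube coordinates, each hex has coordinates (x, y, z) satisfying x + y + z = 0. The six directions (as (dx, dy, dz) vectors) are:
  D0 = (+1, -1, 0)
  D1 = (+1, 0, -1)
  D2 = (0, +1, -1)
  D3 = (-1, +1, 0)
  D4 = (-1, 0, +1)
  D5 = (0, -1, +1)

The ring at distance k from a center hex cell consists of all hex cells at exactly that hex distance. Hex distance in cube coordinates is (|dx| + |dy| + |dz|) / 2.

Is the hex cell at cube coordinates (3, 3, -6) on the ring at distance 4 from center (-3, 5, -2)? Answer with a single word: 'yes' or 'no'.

|px - cx| = |3 - (-3)| = 6
|py - cy| = |3 - 5| = 2
|pz - cz| = |-6 - (-2)| = 4
distance = (6+2+4)/2 = 12/2 = 6
radius = 4; distance != radius -> no

Answer: no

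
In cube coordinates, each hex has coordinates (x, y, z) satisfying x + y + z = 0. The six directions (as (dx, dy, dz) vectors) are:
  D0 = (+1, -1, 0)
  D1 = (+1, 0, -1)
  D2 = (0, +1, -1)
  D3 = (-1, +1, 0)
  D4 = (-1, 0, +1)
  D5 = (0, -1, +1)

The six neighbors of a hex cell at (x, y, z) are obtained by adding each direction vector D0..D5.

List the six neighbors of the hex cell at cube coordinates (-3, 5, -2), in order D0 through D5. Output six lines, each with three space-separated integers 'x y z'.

Center: (-3, 5, -2). Add each direction:
  D0: (-3, 5, -2) + (1, -1, 0) = (-2, 4, -2)
  D1: (-3, 5, -2) + (1, 0, -1) = (-2, 5, -3)
  D2: (-3, 5, -2) + (0, 1, -1) = (-3, 6, -3)
  D3: (-3, 5, -2) + (-1, 1, 0) = (-4, 6, -2)
  D4: (-3, 5, -2) + (-1, 0, 1) = (-4, 5, -1)
  D5: (-3, 5, -2) + (0, -1, 1) = (-3, 4, -1)

Answer: -2 4 -2
-2 5 -3
-3 6 -3
-4 6 -2
-4 5 -1
-3 4 -1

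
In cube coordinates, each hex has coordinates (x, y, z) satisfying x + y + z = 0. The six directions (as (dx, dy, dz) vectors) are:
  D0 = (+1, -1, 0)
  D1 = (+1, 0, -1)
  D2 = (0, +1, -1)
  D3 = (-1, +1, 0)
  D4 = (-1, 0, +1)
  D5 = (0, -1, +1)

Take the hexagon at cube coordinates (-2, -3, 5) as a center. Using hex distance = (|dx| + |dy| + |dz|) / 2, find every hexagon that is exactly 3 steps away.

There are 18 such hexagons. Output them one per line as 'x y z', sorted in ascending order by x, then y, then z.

Walk ring at distance 3 from (-2, -3, 5):
Start at center + D4*3 = (-5, -3, 8)
  hex 0: (-5, -3, 8)
  hex 1: (-4, -4, 8)
  hex 2: (-3, -5, 8)
  hex 3: (-2, -6, 8)
  hex 4: (-1, -6, 7)
  hex 5: (0, -6, 6)
  hex 6: (1, -6, 5)
  hex 7: (1, -5, 4)
  hex 8: (1, -4, 3)
  hex 9: (1, -3, 2)
  hex 10: (0, -2, 2)
  hex 11: (-1, -1, 2)
  hex 12: (-2, 0, 2)
  hex 13: (-3, 0, 3)
  hex 14: (-4, 0, 4)
  hex 15: (-5, 0, 5)
  hex 16: (-5, -1, 6)
  hex 17: (-5, -2, 7)
Sorted: 18 hexes.

Answer: -5 -3 8
-5 -2 7
-5 -1 6
-5 0 5
-4 -4 8
-4 0 4
-3 -5 8
-3 0 3
-2 -6 8
-2 0 2
-1 -6 7
-1 -1 2
0 -6 6
0 -2 2
1 -6 5
1 -5 4
1 -4 3
1 -3 2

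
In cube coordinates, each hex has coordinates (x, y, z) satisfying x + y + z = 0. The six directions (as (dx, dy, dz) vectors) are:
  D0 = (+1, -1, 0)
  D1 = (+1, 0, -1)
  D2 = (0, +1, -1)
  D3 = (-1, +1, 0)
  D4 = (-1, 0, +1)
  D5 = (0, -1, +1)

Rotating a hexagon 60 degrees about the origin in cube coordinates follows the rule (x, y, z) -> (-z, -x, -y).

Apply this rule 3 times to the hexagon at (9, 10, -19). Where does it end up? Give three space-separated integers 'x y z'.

Start: (9, 10, -19)
Step 1: (9, 10, -19) -> (-(-19), -(9), -(10)) = (19, -9, -10)
Step 2: (19, -9, -10) -> (-(-10), -(19), -(-9)) = (10, -19, 9)
Step 3: (10, -19, 9) -> (-(9), -(10), -(-19)) = (-9, -10, 19)

Answer: -9 -10 19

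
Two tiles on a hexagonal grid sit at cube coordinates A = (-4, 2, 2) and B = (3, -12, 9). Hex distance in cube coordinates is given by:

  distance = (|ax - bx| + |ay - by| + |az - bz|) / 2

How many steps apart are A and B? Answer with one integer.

Answer: 14

Derivation:
|ax - bx| = |-4 - 3| = 7
|ay - by| = |2 - (-12)| = 14
|az - bz| = |2 - 9| = 7
distance = (7 + 14 + 7) / 2 = 28 / 2 = 14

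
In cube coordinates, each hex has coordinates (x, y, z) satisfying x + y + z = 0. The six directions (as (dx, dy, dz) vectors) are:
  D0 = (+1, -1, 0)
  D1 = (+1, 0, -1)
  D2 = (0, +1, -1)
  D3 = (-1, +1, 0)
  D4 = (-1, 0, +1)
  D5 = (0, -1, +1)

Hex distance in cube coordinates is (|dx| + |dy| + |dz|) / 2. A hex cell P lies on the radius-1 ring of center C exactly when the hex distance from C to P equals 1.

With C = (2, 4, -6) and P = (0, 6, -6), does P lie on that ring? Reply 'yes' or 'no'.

|px - cx| = |0 - 2| = 2
|py - cy| = |6 - 4| = 2
|pz - cz| = |-6 - (-6)| = 0
distance = (2+2+0)/2 = 4/2 = 2
radius = 1; distance != radius -> no

Answer: no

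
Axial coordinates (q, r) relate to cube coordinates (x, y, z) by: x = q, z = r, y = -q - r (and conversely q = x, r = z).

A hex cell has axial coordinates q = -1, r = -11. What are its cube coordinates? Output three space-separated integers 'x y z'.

Answer: -1 12 -11

Derivation:
x = q = -1
z = r = -11
y = -x - z = -(-1) - (-11) = 12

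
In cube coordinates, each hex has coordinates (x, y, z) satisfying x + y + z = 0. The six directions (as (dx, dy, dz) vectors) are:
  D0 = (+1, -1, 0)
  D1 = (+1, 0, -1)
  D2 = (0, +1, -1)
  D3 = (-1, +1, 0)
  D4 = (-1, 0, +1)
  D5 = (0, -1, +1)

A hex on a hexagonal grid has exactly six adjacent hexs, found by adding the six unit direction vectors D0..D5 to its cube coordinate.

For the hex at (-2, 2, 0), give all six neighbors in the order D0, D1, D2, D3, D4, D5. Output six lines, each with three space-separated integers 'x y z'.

Center: (-2, 2, 0). Add each direction:
  D0: (-2, 2, 0) + (1, -1, 0) = (-1, 1, 0)
  D1: (-2, 2, 0) + (1, 0, -1) = (-1, 2, -1)
  D2: (-2, 2, 0) + (0, 1, -1) = (-2, 3, -1)
  D3: (-2, 2, 0) + (-1, 1, 0) = (-3, 3, 0)
  D4: (-2, 2, 0) + (-1, 0, 1) = (-3, 2, 1)
  D5: (-2, 2, 0) + (0, -1, 1) = (-2, 1, 1)

Answer: -1 1 0
-1 2 -1
-2 3 -1
-3 3 0
-3 2 1
-2 1 1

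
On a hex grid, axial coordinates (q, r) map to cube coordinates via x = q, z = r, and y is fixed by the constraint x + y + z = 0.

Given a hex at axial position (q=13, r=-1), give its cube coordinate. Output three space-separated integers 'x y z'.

Answer: 13 -12 -1

Derivation:
x = q = 13
z = r = -1
y = -x - z = -(13) - (-1) = -12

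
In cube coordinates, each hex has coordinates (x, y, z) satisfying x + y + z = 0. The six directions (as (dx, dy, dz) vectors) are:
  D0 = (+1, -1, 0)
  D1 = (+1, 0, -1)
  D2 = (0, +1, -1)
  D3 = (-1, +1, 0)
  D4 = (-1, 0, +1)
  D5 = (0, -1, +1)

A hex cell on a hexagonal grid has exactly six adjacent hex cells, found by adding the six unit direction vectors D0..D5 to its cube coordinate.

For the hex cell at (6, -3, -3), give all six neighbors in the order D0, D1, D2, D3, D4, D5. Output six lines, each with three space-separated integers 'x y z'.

Answer: 7 -4 -3
7 -3 -4
6 -2 -4
5 -2 -3
5 -3 -2
6 -4 -2

Derivation:
Center: (6, -3, -3). Add each direction:
  D0: (6, -3, -3) + (1, -1, 0) = (7, -4, -3)
  D1: (6, -3, -3) + (1, 0, -1) = (7, -3, -4)
  D2: (6, -3, -3) + (0, 1, -1) = (6, -2, -4)
  D3: (6, -3, -3) + (-1, 1, 0) = (5, -2, -3)
  D4: (6, -3, -3) + (-1, 0, 1) = (5, -3, -2)
  D5: (6, -3, -3) + (0, -1, 1) = (6, -4, -2)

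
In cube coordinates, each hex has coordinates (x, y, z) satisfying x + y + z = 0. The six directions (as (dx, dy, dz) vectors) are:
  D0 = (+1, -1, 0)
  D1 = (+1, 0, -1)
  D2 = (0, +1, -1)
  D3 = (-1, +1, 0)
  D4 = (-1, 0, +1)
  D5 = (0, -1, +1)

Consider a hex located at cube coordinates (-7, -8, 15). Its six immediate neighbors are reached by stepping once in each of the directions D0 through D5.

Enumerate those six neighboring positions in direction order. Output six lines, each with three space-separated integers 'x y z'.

Answer: -6 -9 15
-6 -8 14
-7 -7 14
-8 -7 15
-8 -8 16
-7 -9 16

Derivation:
Center: (-7, -8, 15). Add each direction:
  D0: (-7, -8, 15) + (1, -1, 0) = (-6, -9, 15)
  D1: (-7, -8, 15) + (1, 0, -1) = (-6, -8, 14)
  D2: (-7, -8, 15) + (0, 1, -1) = (-7, -7, 14)
  D3: (-7, -8, 15) + (-1, 1, 0) = (-8, -7, 15)
  D4: (-7, -8, 15) + (-1, 0, 1) = (-8, -8, 16)
  D5: (-7, -8, 15) + (0, -1, 1) = (-7, -9, 16)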